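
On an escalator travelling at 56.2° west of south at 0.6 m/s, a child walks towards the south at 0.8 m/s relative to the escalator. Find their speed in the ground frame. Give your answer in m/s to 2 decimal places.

Taking east as x and north as y: escalator velocity = (-0.499, -0.334) m/s; child velocity relative to escalator = (0.000, -0.800) m/s.
Velocity relative to ground = (-0.499, -0.334) + (0.000, -0.800) = (-0.499, -1.134) m/s.
Speed = |(-0.499, -1.134)| = 1.239 m/s.

1.24 m/s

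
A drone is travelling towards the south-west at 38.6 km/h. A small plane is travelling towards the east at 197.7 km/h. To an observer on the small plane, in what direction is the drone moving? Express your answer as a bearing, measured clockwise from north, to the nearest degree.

Taking east as x and north as y: drone velocity = (-27.294, -27.294) km/h; small plane velocity = (197.700, 0.000) km/h.
Velocity of drone relative to small plane = (-27.294, -27.294) − (197.700, 0.000) = (-224.994, -27.294) km/h.
Bearing = atan2(-224.99, -27.29) = 263.08° clockwise from north.

263°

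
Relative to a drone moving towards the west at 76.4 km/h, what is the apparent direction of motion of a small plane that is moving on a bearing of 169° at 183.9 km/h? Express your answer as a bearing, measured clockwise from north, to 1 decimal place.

148.3°

Taking east as x and north as y: small plane velocity = (35.090, -180.521) km/h; drone velocity = (-76.400, 0.000) km/h.
Velocity of small plane relative to drone = (35.090, -180.521) − (-76.400, 0.000) = (111.490, -180.521) km/h.
Bearing = atan2(111.49, -180.52) = 148.30° clockwise from north.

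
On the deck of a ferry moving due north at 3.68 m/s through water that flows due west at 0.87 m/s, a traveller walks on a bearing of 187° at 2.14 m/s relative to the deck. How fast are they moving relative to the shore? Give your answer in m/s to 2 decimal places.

1.92 m/s

In east/north components (m/s): traveller relative to ferry = (-0.261, -2.124); ferry relative to water = (0.000, 3.680); water relative to ground = (-0.870, 0.000).
Sum = (-1.131, 1.556) m/s.
Speed = |(-1.131, 1.556)| = 1.923 m/s.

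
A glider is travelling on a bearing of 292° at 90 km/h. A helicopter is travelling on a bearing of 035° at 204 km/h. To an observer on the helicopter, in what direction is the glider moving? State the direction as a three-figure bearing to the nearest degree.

236°

Taking east as x and north as y: glider velocity = (-83.447, 33.715) km/h; helicopter velocity = (117.010, 167.107) km/h.
Velocity of glider relative to helicopter = (-83.447, 33.715) − (117.010, 167.107) = (-200.456, -133.392) km/h.
Bearing = atan2(-200.46, -133.39) = 236.36° clockwise from north.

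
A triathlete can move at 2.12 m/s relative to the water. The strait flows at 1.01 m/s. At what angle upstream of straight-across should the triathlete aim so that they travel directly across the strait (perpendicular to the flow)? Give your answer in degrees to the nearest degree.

28°

To cancel the current, the upstream component of the triathlete's velocity must equal the flow: 2.12 sin θ = 1.01.
sin θ = 1.01 / 2.12 = 0.4764.
θ = arcsin(0.4764) = 28.452°.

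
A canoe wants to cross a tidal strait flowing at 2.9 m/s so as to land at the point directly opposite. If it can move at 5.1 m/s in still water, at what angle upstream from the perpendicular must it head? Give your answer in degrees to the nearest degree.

To cancel the current, the upstream component of the canoe's velocity must equal the flow: 5.1 sin θ = 2.9.
sin θ = 2.9 / 5.1 = 0.5686.
θ = arcsin(0.5686) = 34.655°.

35°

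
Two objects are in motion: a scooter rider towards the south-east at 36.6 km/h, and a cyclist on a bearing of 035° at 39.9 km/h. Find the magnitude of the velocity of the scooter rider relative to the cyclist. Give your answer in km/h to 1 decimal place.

58.6 km/h

Taking east as x and north as y: scooter rider velocity = (25.880, -25.880) km/h; cyclist velocity = (22.886, 32.684) km/h.
Velocity of scooter rider relative to cyclist = (25.880, -25.880) − (22.886, 32.684) = (2.994, -58.564) km/h.
Magnitude = |(2.994, -58.564)| = 58.641 km/h.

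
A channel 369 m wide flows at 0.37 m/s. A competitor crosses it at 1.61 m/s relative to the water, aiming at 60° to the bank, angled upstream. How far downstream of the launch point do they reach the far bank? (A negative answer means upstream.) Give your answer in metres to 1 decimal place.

Perpendicular speed = 1.394 m/s; crossing time = 369 / 1.394 = 264.649 s.
Net downstream speed = -0.435 m/s.
Drift = -0.435 × 264.649 = -115.122 m (upstream).

-115.1 m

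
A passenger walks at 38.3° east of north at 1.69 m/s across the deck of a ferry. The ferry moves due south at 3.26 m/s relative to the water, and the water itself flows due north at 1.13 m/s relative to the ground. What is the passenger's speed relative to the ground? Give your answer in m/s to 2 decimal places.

In east/north components (m/s): passenger relative to ferry = (1.047, 1.326); ferry relative to water = (0.000, -3.260); water relative to ground = (0.000, 1.130).
Sum = (1.047, -0.804) m/s.
Speed = |(1.047, -0.804)| = 1.320 m/s.

1.32 m/s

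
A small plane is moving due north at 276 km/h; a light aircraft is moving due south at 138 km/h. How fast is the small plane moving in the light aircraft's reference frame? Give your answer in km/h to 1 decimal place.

414.0 km/h

Taking east as x and north as y: small plane velocity = (0.000, 276.000) km/h; light aircraft velocity = (0.000, -138.000) km/h.
Velocity of small plane relative to light aircraft = (0.000, 276.000) − (0.000, -138.000) = (0.000, 414.000) km/h.
Magnitude = |(0.000, 414.000)| = 414.000 km/h.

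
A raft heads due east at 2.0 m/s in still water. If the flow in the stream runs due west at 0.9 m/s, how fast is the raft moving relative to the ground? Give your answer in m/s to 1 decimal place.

Taking east as x and north as y: velocity relative to the water = (2.000, 0.000) m/s; the water relative to ground = (-0.900, 0.000) m/s.
Velocity relative to ground = (2.000, 0.000) + (-0.900, 0.000) = (1.100, 0.000) m/s.
Speed = |(1.100, 0.000)| = 1.100 m/s.

1.1 m/s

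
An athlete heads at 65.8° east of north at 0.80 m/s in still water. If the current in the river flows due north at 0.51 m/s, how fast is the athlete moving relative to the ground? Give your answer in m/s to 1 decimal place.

1.1 m/s

Taking east as x and north as y: velocity relative to the water = (0.730, 0.328) m/s; the water relative to ground = (0.000, 0.510) m/s.
Velocity relative to ground = (0.730, 0.328) + (0.000, 0.510) = (0.730, 0.838) m/s.
Speed = |(0.730, 0.838)| = 1.111 m/s.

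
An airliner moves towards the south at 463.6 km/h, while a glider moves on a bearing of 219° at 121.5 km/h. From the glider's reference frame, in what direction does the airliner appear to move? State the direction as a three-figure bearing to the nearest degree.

168°

Taking east as x and north as y: airliner velocity = (0.000, -463.600) km/h; glider velocity = (-76.462, -94.423) km/h.
Velocity of airliner relative to glider = (0.000, -463.600) − (-76.462, -94.423) = (76.462, -369.177) km/h.
Bearing = atan2(76.46, -369.18) = 168.30° clockwise from north.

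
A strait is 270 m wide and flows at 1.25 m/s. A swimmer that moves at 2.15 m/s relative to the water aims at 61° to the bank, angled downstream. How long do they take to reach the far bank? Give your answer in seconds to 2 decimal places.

143.58 s

The component of the swimmer's velocity perpendicular to the bank is 2.15 × sin 61° = 1.880 m/s.
The flow acts along the bank and has no component across it.
Time = 270 / 1.880 = 143.584 s.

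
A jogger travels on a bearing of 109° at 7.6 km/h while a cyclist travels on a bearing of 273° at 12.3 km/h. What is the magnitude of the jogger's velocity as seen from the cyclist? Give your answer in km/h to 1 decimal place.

19.7 km/h

Taking east as x and north as y: jogger velocity = (7.186, -2.474) km/h; cyclist velocity = (-12.283, 0.644) km/h.
Velocity of jogger relative to cyclist = (7.186, -2.474) − (-12.283, 0.644) = (19.469, -3.118) km/h.
Magnitude = |(19.469, -3.118)| = 19.717 km/h.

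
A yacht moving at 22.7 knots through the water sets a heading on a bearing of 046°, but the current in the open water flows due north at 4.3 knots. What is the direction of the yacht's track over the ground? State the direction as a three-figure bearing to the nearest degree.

Taking east as x and north as y: velocity relative to the water = (16.329, 15.769) knots; the water relative to ground = (0.000, 4.300) knots.
Velocity relative to ground = (16.329, 15.769) + (0.000, 4.300) = (16.329, 20.069) knots.
Bearing = atan2(16.33, 20.07) = 39.13° clockwise from north.

039°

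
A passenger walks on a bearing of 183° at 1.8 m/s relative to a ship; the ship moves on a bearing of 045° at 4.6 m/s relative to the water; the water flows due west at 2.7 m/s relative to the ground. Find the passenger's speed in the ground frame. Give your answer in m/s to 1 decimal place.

In east/north components (m/s): passenger relative to ship = (-0.094, -1.798); ship relative to water = (3.253, 3.253); water relative to ground = (-2.700, 0.000).
Sum = (0.458, 1.455) m/s.
Speed = |(0.458, 1.455)| = 1.526 m/s.

1.5 m/s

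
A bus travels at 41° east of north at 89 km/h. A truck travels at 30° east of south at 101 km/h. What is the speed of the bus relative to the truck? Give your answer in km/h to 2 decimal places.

154.84 km/h

Taking east as x and north as y: bus velocity = (58.389, 67.169) km/h; truck velocity = (50.500, -87.469) km/h.
Velocity of bus relative to truck = (58.389, 67.169) − (50.500, -87.469) = (7.889, 154.638) km/h.
Magnitude = |(7.889, 154.638)| = 154.839 km/h.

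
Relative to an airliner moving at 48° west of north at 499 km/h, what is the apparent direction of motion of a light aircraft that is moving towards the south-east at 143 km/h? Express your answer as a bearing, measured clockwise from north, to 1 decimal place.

Taking east as x and north as y: light aircraft velocity = (101.116, -101.116) km/h; airliner velocity = (-370.829, 333.896) km/h.
Velocity of light aircraft relative to airliner = (101.116, -101.116) − (-370.829, 333.896) = (471.946, -435.012) km/h.
Bearing = atan2(471.95, -435.01) = 132.67° clockwise from north.

132.7°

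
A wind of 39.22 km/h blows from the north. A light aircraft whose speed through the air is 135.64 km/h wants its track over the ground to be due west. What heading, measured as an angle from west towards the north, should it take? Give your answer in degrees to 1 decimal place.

The wind pushes perpendicular to the desired track; the heading must have a component into the wind equal to 39.22 km/h: 135.64 sin θ = 39.22.
sin θ = 0.2891, so θ = 16.807°.

16.8°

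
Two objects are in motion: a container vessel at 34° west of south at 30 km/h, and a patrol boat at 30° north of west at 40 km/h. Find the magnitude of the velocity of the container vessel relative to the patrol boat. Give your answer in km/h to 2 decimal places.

48.30 km/h

Taking east as x and north as y: container vessel velocity = (-16.776, -24.871) km/h; patrol boat velocity = (-34.641, 20.000) km/h.
Velocity of container vessel relative to patrol boat = (-16.776, -24.871) − (-34.641, 20.000) = (17.865, -44.871) km/h.
Magnitude = |(17.865, -44.871)| = 48.297 km/h.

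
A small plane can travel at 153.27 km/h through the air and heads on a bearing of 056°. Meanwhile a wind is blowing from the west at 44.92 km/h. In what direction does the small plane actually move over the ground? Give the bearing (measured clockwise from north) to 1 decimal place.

Taking east as x and north as y: velocity relative to the air = (127.067, 85.707) km/h; the air relative to ground = (44.920, 0.000) km/h.
Velocity relative to ground = (127.067, 85.707) + (44.920, 0.000) = (171.987, 85.707) km/h.
Bearing = atan2(171.99, 85.71) = 63.51° clockwise from north.

063.5°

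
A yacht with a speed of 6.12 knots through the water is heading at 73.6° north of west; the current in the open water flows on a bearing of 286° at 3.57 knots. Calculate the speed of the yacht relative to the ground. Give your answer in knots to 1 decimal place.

8.6 knots

Taking east as x and north as y: velocity relative to the water = (-1.728, 5.871) knots; the water relative to ground = (-3.432, 0.984) knots.
Velocity relative to ground = (-1.728, 5.871) + (-3.432, 0.984) = (-5.160, 6.855) knots.
Speed = |(-5.160, 6.855)| = 8.580 knots.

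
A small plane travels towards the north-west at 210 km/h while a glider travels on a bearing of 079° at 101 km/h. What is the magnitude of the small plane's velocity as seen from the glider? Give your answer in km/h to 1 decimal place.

Taking east as x and north as y: small plane velocity = (-148.492, 148.492) km/h; glider velocity = (99.144, 19.272) km/h.
Velocity of small plane relative to glider = (-148.492, 148.492) − (99.144, 19.272) = (-247.637, 129.221) km/h.
Magnitude = |(-247.637, 129.221)| = 279.324 km/h.

279.3 km/h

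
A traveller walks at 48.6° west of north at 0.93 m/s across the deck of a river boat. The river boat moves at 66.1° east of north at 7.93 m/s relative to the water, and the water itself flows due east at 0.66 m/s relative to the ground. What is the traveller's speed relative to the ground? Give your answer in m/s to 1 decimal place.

In east/north components (m/s): traveller relative to river boat = (-0.698, 0.615); river boat relative to water = (7.250, 3.213); water relative to ground = (0.660, 0.000).
Sum = (7.212, 3.828) m/s.
Speed = |(7.212, 3.828)| = 8.165 m/s.

8.2 m/s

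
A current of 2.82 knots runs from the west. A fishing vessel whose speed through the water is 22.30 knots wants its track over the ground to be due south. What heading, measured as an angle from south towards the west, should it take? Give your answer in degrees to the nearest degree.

The current pushes perpendicular to the desired track; the heading must have a component into the current equal to 2.82 knots: 22.30 sin θ = 2.82.
sin θ = 0.1265, so θ = 7.265°.

7°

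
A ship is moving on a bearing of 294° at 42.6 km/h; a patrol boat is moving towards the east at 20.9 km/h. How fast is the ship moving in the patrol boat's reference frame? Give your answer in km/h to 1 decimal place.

62.3 km/h

Taking east as x and north as y: ship velocity = (-38.917, 17.327) km/h; patrol boat velocity = (20.900, 0.000) km/h.
Velocity of ship relative to patrol boat = (-38.917, 17.327) − (20.900, 0.000) = (-59.817, 17.327) km/h.
Magnitude = |(-59.817, 17.327)| = 62.276 km/h.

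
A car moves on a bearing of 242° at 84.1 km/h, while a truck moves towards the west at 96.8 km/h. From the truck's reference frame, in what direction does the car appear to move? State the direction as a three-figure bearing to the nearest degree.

150°

Taking east as x and north as y: car velocity = (-74.256, -39.483) km/h; truck velocity = (-96.800, 0.000) km/h.
Velocity of car relative to truck = (-74.256, -39.483) − (-96.800, 0.000) = (22.544, -39.483) km/h.
Bearing = atan2(22.54, -39.48) = 150.27° clockwise from north.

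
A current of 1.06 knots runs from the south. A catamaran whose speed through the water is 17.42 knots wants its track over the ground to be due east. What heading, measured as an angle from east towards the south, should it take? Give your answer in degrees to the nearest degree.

3°

The current pushes perpendicular to the desired track; the heading must have a component into the current equal to 1.06 knots: 17.42 sin θ = 1.06.
sin θ = 0.0608, so θ = 3.489°.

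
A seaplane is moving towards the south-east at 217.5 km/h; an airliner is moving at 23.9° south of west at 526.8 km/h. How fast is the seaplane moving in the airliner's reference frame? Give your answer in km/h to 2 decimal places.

638.22 km/h

Taking east as x and north as y: seaplane velocity = (153.796, -153.796) km/h; airliner velocity = (-481.629, -213.429) km/h.
Velocity of seaplane relative to airliner = (153.796, -153.796) − (-481.629, -213.429) = (635.425, 59.633) km/h.
Magnitude = |(635.425, 59.633)| = 638.217 km/h.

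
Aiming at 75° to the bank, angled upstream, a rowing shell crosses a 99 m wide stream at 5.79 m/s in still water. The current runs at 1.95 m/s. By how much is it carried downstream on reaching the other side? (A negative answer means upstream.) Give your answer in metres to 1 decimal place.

Perpendicular speed = 5.593 m/s; crossing time = 99 / 5.593 = 17.702 s.
Net downstream speed = 0.451 m/s.
Drift = 0.451 × 17.702 = 7.991 m (downstream).

8.0 m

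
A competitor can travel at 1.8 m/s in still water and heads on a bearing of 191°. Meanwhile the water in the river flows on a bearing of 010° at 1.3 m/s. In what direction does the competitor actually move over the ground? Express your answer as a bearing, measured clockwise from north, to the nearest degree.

Taking east as x and north as y: velocity relative to the water = (-0.343, -1.767) m/s; the water relative to ground = (0.226, 1.280) m/s.
Velocity relative to ground = (-0.343, -1.767) + (0.226, 1.280) = (-0.118, -0.487) m/s.
Bearing = atan2(-0.12, -0.49) = 193.60° clockwise from north.

194°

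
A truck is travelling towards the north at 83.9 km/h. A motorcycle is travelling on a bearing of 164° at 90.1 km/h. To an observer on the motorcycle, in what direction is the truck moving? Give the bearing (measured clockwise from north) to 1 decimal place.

Taking east as x and north as y: truck velocity = (0.000, 83.900) km/h; motorcycle velocity = (24.835, -86.610) km/h.
Velocity of truck relative to motorcycle = (0.000, 83.900) − (24.835, -86.610) = (-24.835, 170.510) km/h.
Bearing = atan2(-24.83, 170.51) = 351.71° clockwise from north.

351.7°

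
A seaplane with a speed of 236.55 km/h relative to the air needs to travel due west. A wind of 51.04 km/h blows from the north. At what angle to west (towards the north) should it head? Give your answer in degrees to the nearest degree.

The wind pushes perpendicular to the desired track; the heading must have a component into the wind equal to 51.04 km/h: 236.55 sin θ = 51.04.
sin θ = 0.2158, so θ = 12.461°.

12°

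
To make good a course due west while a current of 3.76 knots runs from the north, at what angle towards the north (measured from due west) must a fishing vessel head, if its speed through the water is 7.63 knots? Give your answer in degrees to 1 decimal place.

29.5°

The current pushes perpendicular to the desired track; the heading must have a component into the current equal to 3.76 knots: 7.63 sin θ = 3.76.
sin θ = 0.4928, so θ = 29.524°.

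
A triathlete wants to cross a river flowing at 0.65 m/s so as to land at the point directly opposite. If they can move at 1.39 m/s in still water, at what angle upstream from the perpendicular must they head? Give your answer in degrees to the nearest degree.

28°

To cancel the current, the upstream component of the triathlete's velocity must equal the flow: 1.39 sin θ = 0.65.
sin θ = 0.65 / 1.39 = 0.4676.
θ = arcsin(0.4676) = 27.880°.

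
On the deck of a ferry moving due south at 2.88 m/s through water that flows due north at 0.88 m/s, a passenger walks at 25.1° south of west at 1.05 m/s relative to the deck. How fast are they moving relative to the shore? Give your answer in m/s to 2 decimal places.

In east/north components (m/s): passenger relative to ferry = (-0.951, -0.445); ferry relative to water = (0.000, -2.880); water relative to ground = (0.000, 0.880).
Sum = (-0.951, -2.445) m/s.
Speed = |(-0.951, -2.445)| = 2.624 m/s.

2.62 m/s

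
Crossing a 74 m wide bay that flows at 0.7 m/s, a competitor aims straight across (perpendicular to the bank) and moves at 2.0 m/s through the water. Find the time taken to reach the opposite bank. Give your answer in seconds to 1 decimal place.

37.0 s

The component of the competitor's velocity perpendicular to the bank is 2.0 m/s.
Only the cross-stream component determines the crossing time; the current contributes nothing perpendicular to the bank.
Time = 74 / 2.000 = 37.000 s.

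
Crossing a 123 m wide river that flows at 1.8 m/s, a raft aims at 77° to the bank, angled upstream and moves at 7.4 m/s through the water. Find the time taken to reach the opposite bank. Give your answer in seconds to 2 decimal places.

17.06 s

The component of the raft's velocity perpendicular to the bank is 7.4 × sin 77° = 7.210 m/s.
The flow acts along the bank and has no component across it.
Time = 123 / 7.210 = 17.059 s.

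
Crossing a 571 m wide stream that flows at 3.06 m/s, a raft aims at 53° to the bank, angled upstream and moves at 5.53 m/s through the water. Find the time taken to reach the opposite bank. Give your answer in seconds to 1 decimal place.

129.3 s

The component of the raft's velocity perpendicular to the bank is 5.53 × sin 53° = 4.416 m/s.
The flow acts along the bank and has no component across it.
Time = 571 / 4.416 = 129.289 s.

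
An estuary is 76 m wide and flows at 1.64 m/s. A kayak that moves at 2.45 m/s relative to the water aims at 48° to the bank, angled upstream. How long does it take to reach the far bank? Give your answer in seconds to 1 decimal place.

41.7 s

The component of the kayak's velocity perpendicular to the bank is 2.45 × sin 48° = 1.821 m/s.
The flow acts along the bank and has no component across it.
Time = 76 / 1.821 = 41.742 s.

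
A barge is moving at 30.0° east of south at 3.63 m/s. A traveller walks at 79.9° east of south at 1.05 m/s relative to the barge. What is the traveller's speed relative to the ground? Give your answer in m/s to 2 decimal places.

4.38 m/s

Taking east as x and north as y: barge velocity = (1.815, -3.144) m/s; traveller velocity relative to barge = (1.034, -0.184) m/s.
Velocity relative to ground = (1.815, -3.144) + (1.034, -0.184) = (2.849, -3.328) m/s.
Speed = |(2.849, -3.328)| = 4.381 m/s.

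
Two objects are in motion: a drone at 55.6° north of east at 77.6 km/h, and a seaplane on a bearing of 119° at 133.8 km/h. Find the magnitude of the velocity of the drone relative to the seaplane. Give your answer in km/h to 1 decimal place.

Taking east as x and north as y: drone velocity = (43.841, 64.029) km/h; seaplane velocity = (117.024, -64.868) km/h.
Velocity of drone relative to seaplane = (43.841, 64.029) − (117.024, -64.868) = (-73.183, 128.896) km/h.
Magnitude = |(-73.183, 128.896)| = 148.223 km/h.

148.2 km/h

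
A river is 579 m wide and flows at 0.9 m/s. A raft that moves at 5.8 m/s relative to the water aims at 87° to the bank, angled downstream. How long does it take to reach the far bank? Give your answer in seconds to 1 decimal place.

The component of the raft's velocity perpendicular to the bank is 5.8 × sin 87° = 5.792 m/s.
Only the cross-stream component determines the crossing time; the current contributes nothing perpendicular to the bank.
Time = 579 / 5.792 = 99.965 s.

100.0 s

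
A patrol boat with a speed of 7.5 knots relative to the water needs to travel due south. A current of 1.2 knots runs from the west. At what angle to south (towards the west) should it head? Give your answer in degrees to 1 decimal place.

9.2°

The current pushes perpendicular to the desired track; the heading must have a component into the current equal to 1.2 knots: 7.5 sin θ = 1.2.
sin θ = 0.1600, so θ = 9.207°.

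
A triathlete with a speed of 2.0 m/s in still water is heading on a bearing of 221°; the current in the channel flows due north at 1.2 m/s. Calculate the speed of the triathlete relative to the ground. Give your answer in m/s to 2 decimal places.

1.35 m/s

Taking east as x and north as y: velocity relative to the water = (-1.312, -1.509) m/s; the water relative to ground = (0.000, 1.200) m/s.
Velocity relative to ground = (-1.312, -1.509) + (0.000, 1.200) = (-1.312, -0.309) m/s.
Speed = |(-1.312, -0.309)| = 1.348 m/s.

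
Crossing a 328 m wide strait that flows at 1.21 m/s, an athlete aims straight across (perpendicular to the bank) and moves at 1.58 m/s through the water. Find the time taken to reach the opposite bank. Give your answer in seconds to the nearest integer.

The component of the athlete's velocity perpendicular to the bank is 1.58 m/s.
The current is parallel to the bank, so it does not affect the crossing time.
Time = 328 / 1.580 = 207.595 s.

208 s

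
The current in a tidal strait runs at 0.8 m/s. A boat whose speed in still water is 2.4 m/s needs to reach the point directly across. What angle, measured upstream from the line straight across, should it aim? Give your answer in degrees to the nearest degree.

To cancel the current, the upstream component of the boat's velocity must equal the flow: 2.4 sin θ = 0.8.
sin θ = 0.8 / 2.4 = 0.3333.
θ = arcsin(0.3333) = 19.471°.

19°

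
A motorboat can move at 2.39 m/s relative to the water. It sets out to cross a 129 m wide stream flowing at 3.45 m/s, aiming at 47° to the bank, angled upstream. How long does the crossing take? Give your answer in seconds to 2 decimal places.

73.80 s

The component of the motorboat's velocity perpendicular to the bank is 2.39 × sin 47° = 1.748 m/s.
Only the cross-stream component determines the crossing time; the current contributes nothing perpendicular to the bank.
Time = 129 / 1.748 = 73.801 s.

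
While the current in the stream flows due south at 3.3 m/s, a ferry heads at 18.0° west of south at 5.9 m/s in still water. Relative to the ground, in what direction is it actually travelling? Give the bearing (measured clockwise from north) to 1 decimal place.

191.6°

Taking east as x and north as y: velocity relative to the water = (-1.823, -5.611) m/s; the water relative to ground = (0.000, -3.300) m/s.
Velocity relative to ground = (-1.823, -5.611) + (0.000, -3.300) = (-1.823, -8.911) m/s.
Bearing = atan2(-1.82, -8.91) = 191.56° clockwise from north.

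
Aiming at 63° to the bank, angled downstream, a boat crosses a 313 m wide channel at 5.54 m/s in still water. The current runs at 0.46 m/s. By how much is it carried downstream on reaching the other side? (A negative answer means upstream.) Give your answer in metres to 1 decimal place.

188.6 m

Perpendicular speed = 4.936 m/s; crossing time = 313 / 4.936 = 63.409 s.
Net downstream speed = 2.975 m/s.
Drift = 2.975 × 63.409 = 188.650 m (downstream).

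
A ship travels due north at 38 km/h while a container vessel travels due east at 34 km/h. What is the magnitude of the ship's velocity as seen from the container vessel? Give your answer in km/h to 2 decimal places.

50.99 km/h

Taking east as x and north as y: ship velocity = (0.000, 38.000) km/h; container vessel velocity = (34.000, 0.000) km/h.
Velocity of ship relative to container vessel = (0.000, 38.000) − (34.000, 0.000) = (-34.000, 38.000) km/h.
Magnitude = |(-34.000, 38.000)| = 50.990 km/h.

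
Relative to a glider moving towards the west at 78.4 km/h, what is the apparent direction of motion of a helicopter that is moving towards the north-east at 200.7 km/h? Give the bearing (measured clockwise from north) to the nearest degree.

Taking east as x and north as y: helicopter velocity = (141.916, 141.916) km/h; glider velocity = (-78.400, 0.000) km/h.
Velocity of helicopter relative to glider = (141.916, 141.916) − (-78.400, 0.000) = (220.316, 141.916) km/h.
Bearing = atan2(220.32, 141.92) = 57.21° clockwise from north.

057°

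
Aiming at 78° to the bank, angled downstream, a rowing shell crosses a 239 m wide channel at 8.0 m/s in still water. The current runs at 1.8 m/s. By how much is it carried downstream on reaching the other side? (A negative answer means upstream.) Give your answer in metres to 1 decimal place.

Perpendicular speed = 7.825 m/s; crossing time = 239 / 7.825 = 30.542 s.
Net downstream speed = 3.463 m/s.
Drift = 3.463 × 30.542 = 105.777 m (downstream).

105.8 m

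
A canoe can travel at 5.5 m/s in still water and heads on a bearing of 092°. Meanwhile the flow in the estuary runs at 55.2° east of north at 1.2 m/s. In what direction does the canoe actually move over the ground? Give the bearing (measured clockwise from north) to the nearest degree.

086°

Taking east as x and north as y: velocity relative to the water = (5.497, -0.192) m/s; the water relative to ground = (0.985, 0.685) m/s.
Velocity relative to ground = (5.497, -0.192) + (0.985, 0.685) = (6.482, 0.493) m/s.
Bearing = atan2(6.48, 0.49) = 85.65° clockwise from north.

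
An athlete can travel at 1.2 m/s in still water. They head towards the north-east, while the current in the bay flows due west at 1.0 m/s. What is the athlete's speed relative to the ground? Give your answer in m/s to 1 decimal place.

Taking east as x and north as y: velocity relative to the water = (0.849, 0.849) m/s; the water relative to ground = (-1.000, 0.000) m/s.
Velocity relative to ground = (0.849, 0.849) + (-1.000, 0.000) = (-0.151, 0.849) m/s.
Speed = |(-0.151, 0.849)| = 0.862 m/s.

0.9 m/s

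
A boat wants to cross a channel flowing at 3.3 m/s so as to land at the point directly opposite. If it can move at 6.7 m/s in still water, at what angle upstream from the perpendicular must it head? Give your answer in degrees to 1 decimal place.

To cancel the current, the upstream component of the boat's velocity must equal the flow: 6.7 sin θ = 3.3.
sin θ = 3.3 / 6.7 = 0.4925.
θ = arcsin(0.4925) = 29.507°.

29.5°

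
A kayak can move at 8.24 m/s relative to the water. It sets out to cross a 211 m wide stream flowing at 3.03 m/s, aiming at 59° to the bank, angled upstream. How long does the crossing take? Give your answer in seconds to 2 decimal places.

The component of the kayak's velocity perpendicular to the bank is 8.24 × sin 59° = 7.063 m/s.
The flow acts along the bank and has no component across it.
Time = 211 / 7.063 = 29.874 s.

29.87 s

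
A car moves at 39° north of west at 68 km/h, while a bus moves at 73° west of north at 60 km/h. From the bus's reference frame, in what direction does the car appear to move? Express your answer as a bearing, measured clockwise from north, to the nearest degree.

Taking east as x and north as y: car velocity = (-52.846, 42.794) km/h; bus velocity = (-57.378, 17.542) km/h.
Velocity of car relative to bus = (-52.846, 42.794) − (-57.378, 17.542) = (4.532, 25.251) km/h.
Bearing = atan2(4.53, 25.25) = 10.18° clockwise from north.

010°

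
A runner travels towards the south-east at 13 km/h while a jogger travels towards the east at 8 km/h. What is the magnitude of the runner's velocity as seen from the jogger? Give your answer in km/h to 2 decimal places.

Taking east as x and north as y: runner velocity = (9.192, -9.192) km/h; jogger velocity = (8.000, 0.000) km/h.
Velocity of runner relative to jogger = (9.192, -9.192) − (8.000, 0.000) = (1.192, -9.192) km/h.
Magnitude = |(1.192, -9.192)| = 9.269 km/h.

9.27 km/h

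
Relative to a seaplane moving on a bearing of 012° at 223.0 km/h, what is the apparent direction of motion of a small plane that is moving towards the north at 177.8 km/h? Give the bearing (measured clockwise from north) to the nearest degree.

Taking east as x and north as y: small plane velocity = (0.000, 177.800) km/h; seaplane velocity = (46.364, 218.127) km/h.
Velocity of small plane relative to seaplane = (0.000, 177.800) − (46.364, 218.127) = (-46.364, -40.327) km/h.
Bearing = atan2(-46.36, -40.33) = 228.98° clockwise from north.

229°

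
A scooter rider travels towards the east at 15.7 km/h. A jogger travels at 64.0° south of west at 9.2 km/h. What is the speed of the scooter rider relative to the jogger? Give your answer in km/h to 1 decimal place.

21.4 km/h

Taking east as x and north as y: scooter rider velocity = (15.700, 0.000) km/h; jogger velocity = (-4.033, -8.269) km/h.
Velocity of scooter rider relative to jogger = (15.700, 0.000) − (-4.033, -8.269) = (19.733, 8.269) km/h.
Magnitude = |(19.733, 8.269)| = 21.395 km/h.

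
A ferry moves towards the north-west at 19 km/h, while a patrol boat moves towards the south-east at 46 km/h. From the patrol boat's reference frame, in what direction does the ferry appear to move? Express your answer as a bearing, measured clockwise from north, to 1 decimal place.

315.0°

Taking east as x and north as y: ferry velocity = (-13.435, 13.435) km/h; patrol boat velocity = (32.527, -32.527) km/h.
Velocity of ferry relative to patrol boat = (-13.435, 13.435) − (32.527, -32.527) = (-45.962, 45.962) km/h.
Bearing = atan2(-45.96, 45.96) = 315.00° clockwise from north.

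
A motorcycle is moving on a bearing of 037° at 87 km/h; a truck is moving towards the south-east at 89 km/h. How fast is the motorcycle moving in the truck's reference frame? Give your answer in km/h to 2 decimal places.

132.84 km/h

Taking east as x and north as y: motorcycle velocity = (52.358, 69.481) km/h; truck velocity = (62.933, -62.933) km/h.
Velocity of motorcycle relative to truck = (52.358, 69.481) − (62.933, -62.933) = (-10.575, 132.414) km/h.
Magnitude = |(-10.575, 132.414)| = 132.835 km/h.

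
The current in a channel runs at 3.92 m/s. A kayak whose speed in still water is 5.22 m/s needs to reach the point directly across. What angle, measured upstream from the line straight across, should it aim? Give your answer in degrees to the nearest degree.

49°

To cancel the current, the upstream component of the kayak's velocity must equal the flow: 5.22 sin θ = 3.92.
sin θ = 3.92 / 5.22 = 0.7510.
θ = arcsin(0.7510) = 48.673°.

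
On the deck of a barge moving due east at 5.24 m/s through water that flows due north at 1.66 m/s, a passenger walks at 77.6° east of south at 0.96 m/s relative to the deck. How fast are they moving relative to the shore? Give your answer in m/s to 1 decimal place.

6.3 m/s

In east/north components (m/s): passenger relative to barge = (0.938, -0.206); barge relative to water = (5.240, 0.000); water relative to ground = (0.000, 1.660).
Sum = (6.178, 1.454) m/s.
Speed = |(6.178, 1.454)| = 6.346 m/s.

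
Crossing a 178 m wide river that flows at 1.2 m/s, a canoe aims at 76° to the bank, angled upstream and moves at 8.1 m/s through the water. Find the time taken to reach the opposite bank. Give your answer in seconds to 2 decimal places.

22.65 s

The component of the canoe's velocity perpendicular to the bank is 8.1 × sin 76° = 7.859 m/s.
Only the cross-stream component determines the crossing time; the current contributes nothing perpendicular to the bank.
Time = 178 / 7.859 = 22.648 s.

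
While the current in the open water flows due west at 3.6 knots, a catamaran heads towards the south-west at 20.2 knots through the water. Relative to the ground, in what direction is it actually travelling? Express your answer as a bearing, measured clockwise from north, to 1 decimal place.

Taking east as x and north as y: velocity relative to the water = (-14.284, -14.284) knots; the water relative to ground = (-3.600, 0.000) knots.
Velocity relative to ground = (-14.284, -14.284) + (-3.600, 0.000) = (-17.884, -14.284) knots.
Bearing = atan2(-17.88, -14.28) = 231.39° clockwise from north.

231.4°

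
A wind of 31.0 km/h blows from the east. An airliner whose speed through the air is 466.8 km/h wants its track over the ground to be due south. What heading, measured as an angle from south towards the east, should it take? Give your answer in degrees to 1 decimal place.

3.8°

The wind pushes perpendicular to the desired track; the heading must have a component into the wind equal to 31.0 km/h: 466.8 sin θ = 31.0.
sin θ = 0.0664, so θ = 3.808°.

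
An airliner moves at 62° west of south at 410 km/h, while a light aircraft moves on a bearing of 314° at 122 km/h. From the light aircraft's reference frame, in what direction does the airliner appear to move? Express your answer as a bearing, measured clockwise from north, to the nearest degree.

225°

Taking east as x and north as y: airliner velocity = (-362.009, -192.483) km/h; light aircraft velocity = (-87.759, 84.748) km/h.
Velocity of airliner relative to light aircraft = (-362.009, -192.483) − (-87.759, 84.748) = (-274.249, -277.232) km/h.
Bearing = atan2(-274.25, -277.23) = 224.69° clockwise from north.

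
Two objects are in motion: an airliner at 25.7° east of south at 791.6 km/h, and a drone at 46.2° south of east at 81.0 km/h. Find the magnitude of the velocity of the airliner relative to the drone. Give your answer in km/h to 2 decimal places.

715.05 km/h

Taking east as x and north as y: airliner velocity = (343.285, -713.293) km/h; drone velocity = (56.064, -58.463) km/h.
Velocity of airliner relative to drone = (343.285, -713.293) − (56.064, -58.463) = (287.221, -654.830) km/h.
Magnitude = |(287.221, -654.830)| = 715.051 km/h.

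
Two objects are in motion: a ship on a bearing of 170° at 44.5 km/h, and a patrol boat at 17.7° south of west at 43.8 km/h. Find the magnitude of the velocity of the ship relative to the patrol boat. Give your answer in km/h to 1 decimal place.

Taking east as x and north as y: ship velocity = (7.727, -43.824) km/h; patrol boat velocity = (-41.727, -13.317) km/h.
Velocity of ship relative to patrol boat = (7.727, -43.824) − (-41.727, -13.317) = (49.454, -30.507) km/h.
Magnitude = |(49.454, -30.507)| = 58.107 km/h.

58.1 km/h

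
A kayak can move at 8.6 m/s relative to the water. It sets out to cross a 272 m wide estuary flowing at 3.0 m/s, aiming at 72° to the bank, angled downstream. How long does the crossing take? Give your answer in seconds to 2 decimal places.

33.26 s

The component of the kayak's velocity perpendicular to the bank is 8.6 × sin 72° = 8.179 m/s.
The current is parallel to the bank, so it does not affect the crossing time.
Time = 272 / 8.179 = 33.256 s.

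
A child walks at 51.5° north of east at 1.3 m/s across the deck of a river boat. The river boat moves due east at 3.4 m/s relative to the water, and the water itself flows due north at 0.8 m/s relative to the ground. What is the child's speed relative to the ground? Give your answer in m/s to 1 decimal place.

4.6 m/s

In east/north components (m/s): child relative to river boat = (0.809, 1.017); river boat relative to water = (3.400, 0.000); water relative to ground = (0.000, 0.800).
Sum = (4.209, 1.817) m/s.
Speed = |(4.209, 1.817)| = 4.585 m/s.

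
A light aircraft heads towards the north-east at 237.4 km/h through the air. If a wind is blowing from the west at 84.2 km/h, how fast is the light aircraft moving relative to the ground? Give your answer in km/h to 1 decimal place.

Taking east as x and north as y: velocity relative to the air = (167.867, 167.867) km/h; the air relative to ground = (84.200, 0.000) km/h.
Velocity relative to ground = (167.867, 167.867) + (84.200, 0.000) = (252.067, 167.867) km/h.
Speed = |(252.067, 167.867)| = 302.849 km/h.

302.8 km/h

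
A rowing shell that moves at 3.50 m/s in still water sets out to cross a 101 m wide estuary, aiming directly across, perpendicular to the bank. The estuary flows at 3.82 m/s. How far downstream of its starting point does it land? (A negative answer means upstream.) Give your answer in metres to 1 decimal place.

110.2 m

Perpendicular speed = 3.500 m/s; crossing time = 101 / 3.500 = 28.857 s.
Net downstream speed = 3.820 m/s.
Drift = 3.820 × 28.857 = 110.234 m (downstream).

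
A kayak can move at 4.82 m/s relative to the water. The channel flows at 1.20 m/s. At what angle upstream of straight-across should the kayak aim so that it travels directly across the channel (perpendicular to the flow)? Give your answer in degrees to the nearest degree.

14°

To cancel the current, the upstream component of the kayak's velocity must equal the flow: 4.82 sin θ = 1.20.
sin θ = 1.20 / 4.82 = 0.2490.
θ = arcsin(0.2490) = 14.416°.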